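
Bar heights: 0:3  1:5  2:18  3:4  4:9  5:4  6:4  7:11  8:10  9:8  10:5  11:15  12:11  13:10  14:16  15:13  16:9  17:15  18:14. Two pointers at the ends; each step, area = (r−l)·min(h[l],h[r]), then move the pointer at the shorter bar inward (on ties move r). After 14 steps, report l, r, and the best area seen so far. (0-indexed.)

l=2, r=6, best area=225

[0,18] min(3,14)*18=54 best=54 * → l++
[1,18] min(5,14)*17=85 best=85 * → l++
[2,18] min(18,14)*16=224 best=224 * → r--
[2,17] min(18,15)*15=225 best=225 * → r--
[2,16] min(18,9)*14=126 best=225 → r--
[2,15] min(18,13)*13=169 best=225 → r--
[2,14] min(18,16)*12=192 best=225 → r--
[2,13] min(18,10)*11=110 best=225 → r--
[2,12] min(18,11)*10=110 best=225 → r--
[2,11] min(18,15)*9=135 best=225 → r--
[2,10] min(18,5)*8=40 best=225 → r--
[2,9] min(18,8)*7=56 best=225 → r--
[2,8] min(18,10)*6=60 best=225 → r--
[2,7] min(18,11)*5=55 best=225 → r--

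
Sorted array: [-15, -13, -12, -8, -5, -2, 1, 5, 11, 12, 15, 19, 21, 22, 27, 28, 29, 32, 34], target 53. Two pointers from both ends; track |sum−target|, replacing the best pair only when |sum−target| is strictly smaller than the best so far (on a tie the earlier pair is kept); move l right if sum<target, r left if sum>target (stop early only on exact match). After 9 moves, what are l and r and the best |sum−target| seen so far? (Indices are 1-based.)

l=10, r=19, best |Δ|=8

[1,19] -15+34=19 d=34 * → l++
[2,19] -13+34=21 d=32 * → l++
[3,19] -12+34=22 d=31 * → l++
[4,19] -8+34=26 d=27 * → l++
[5,19] -5+34=29 d=24 * → l++
[6,19] -2+34=32 d=21 * → l++
[7,19] 1+34=35 d=18 * → l++
[8,19] 5+34=39 d=14 * → l++
[9,19] 11+34=45 d=8 * → l++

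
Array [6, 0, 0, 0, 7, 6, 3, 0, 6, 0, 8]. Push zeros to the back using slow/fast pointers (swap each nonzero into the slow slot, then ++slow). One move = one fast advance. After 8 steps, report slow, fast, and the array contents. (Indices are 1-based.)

slow=5, fast=9, a=[6, 7, 6, 3, 0, 0, 0, 0, 6, 0, 8]

(s=1,f=1) a[fast]=6≠0 swap→a[1]=6 → slow++,fast++
(s=2,f=2) a[fast]=0 → fast++
(s=2,f=3) a[fast]=0 → fast++
(s=2,f=4) a[fast]=0 → fast++
(s=2,f=5) a[fast]=7≠0 swap→a[2]=7 → slow++,fast++
(s=3,f=6) a[fast]=6≠0 swap→a[3]=6 → slow++,fast++
(s=4,f=7) a[fast]=3≠0 swap→a[4]=3 → slow++,fast++
(s=5,f=8) a[fast]=0 → fast++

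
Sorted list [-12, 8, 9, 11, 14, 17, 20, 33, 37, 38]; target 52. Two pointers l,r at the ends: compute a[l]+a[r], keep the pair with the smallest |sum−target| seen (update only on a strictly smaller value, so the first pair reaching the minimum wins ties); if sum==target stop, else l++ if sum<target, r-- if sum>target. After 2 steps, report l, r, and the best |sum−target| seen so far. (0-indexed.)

l=2, r=9, best |Δ|=6

l=0 r=9: -12+38=26 d=26 *, l++
l=1 r=9: 8+38=46 d=6 *, l++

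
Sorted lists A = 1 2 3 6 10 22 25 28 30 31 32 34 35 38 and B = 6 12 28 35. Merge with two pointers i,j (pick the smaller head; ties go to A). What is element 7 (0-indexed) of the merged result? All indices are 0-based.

merged[7] = 22

i=0 j=0: A[i]=1<=B[j]=6 take 1, i++
i=1 j=0: A[i]=2<=B[j]=6 take 2, i++
i=2 j=0: A[i]=3<=B[j]=6 take 3, i++
i=3 j=0: A[i]=6<=B[j]=6 take 6, i++
i=4 j=0: A[i]=10>B[j]=6 take 6, j++
i=4 j=1: A[i]=10<=B[j]=12 take 10, i++
i=5 j=1: A[i]=22>B[j]=12 take 12, j++
i=5 j=2: A[i]=22<=B[j]=28 take 22, i++
i=6 j=2: A[i]=25<=B[j]=28 take 25, i++
i=7 j=2: A[i]=28<=B[j]=28 take 28, i++
i=8 j=2: A[i]=30>B[j]=28 take 28, j++
i=8 j=3: A[i]=30<=B[j]=35 take 30, i++
i=9 j=3: A[i]=31<=B[j]=35 take 31, i++
i=10 j=3: A[i]=32<=B[j]=35 take 32, i++
i=11 j=3: A[i]=34<=B[j]=35 take 34, i++
i=12 j=3: A[i]=35<=B[j]=35 take 35, i++
i=13 j=3: A[i]=38>B[j]=35 take 35, j++
i=13 j=4: B done, take A[i]=38, i++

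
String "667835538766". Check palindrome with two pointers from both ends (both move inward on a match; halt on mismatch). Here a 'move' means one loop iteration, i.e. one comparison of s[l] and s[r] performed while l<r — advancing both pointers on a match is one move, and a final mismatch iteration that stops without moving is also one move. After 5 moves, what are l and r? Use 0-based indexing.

l=5, r=6

[0,11] '6'=='6' → l++,r--
[1,10] '6'=='6' → l++,r--
[2,9] '7'=='7' → l++,r--
[3,8] '8'=='8' → l++,r--
[4,7] '3'=='3' → l++,r--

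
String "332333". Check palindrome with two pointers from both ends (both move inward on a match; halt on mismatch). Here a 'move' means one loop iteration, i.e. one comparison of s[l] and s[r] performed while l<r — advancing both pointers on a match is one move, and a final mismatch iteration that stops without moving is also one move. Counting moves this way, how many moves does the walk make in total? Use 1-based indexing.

3 moves

l=1 r=6: '3'=='3', l++,r--
l=2 r=5: '3'=='3', l++,r--
l=3 r=4: '2'!='3', stop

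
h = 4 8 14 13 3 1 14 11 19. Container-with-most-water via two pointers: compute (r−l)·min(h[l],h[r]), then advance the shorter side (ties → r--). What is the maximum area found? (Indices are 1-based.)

max area = 84

l=1 r=9: min(4,19)*8=32 best=32 *, l++
l=2 r=9: min(8,19)*7=56 best=56 *, l++
l=3 r=9: min(14,19)*6=84 best=84 *, l++
l=4 r=9: min(13,19)*5=65 best=84, l++
l=5 r=9: min(3,19)*4=12 best=84, l++
l=6 r=9: min(1,19)*3=3 best=84, l++
l=7 r=9: min(14,19)*2=28 best=84, l++
l=8 r=9: min(11,19)*1=11 best=84, l++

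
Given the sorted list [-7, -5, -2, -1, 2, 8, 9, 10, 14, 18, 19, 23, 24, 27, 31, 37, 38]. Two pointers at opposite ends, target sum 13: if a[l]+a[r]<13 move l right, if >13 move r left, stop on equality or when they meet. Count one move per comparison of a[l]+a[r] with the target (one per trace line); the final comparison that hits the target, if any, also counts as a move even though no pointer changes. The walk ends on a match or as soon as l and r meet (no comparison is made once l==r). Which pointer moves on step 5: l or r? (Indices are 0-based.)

l=0 r=16: -7+38=31 >13, r--
l=0 r=15: -7+37=30 >13, r--
l=0 r=14: -7+31=24 >13, r--
l=0 r=13: -7+27=20 >13, r--
l=0 r=12: -7+24=17 >13, r--

r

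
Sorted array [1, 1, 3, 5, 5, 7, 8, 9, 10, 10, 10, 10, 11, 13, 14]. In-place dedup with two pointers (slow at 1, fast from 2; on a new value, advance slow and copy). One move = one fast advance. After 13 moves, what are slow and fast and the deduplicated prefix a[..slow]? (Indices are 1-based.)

slow=9, fast=15, prefix=[1, 3, 5, 7, 8, 9, 10, 11, 13]

(s=1,f=2) a[fast]=1=a[slow] dup → fast++
(s=1,f=3) a[fast]=3≠a[slow]=1 write a[2]=3 → slow++,fast++
(s=2,f=4) a[fast]=5≠a[slow]=3 write a[3]=5 → slow++,fast++
(s=3,f=5) a[fast]=5=a[slow] dup → fast++
(s=3,f=6) a[fast]=7≠a[slow]=5 write a[4]=7 → slow++,fast++
(s=4,f=7) a[fast]=8≠a[slow]=7 write a[5]=8 → slow++,fast++
(s=5,f=8) a[fast]=9≠a[slow]=8 write a[6]=9 → slow++,fast++
(s=6,f=9) a[fast]=10≠a[slow]=9 write a[7]=10 → slow++,fast++
(s=7,f=10) a[fast]=10=a[slow] dup → fast++
(s=7,f=11) a[fast]=10=a[slow] dup → fast++
(s=7,f=12) a[fast]=10=a[slow] dup → fast++
(s=7,f=13) a[fast]=11≠a[slow]=10 write a[8]=11 → slow++,fast++
(s=8,f=14) a[fast]=13≠a[slow]=11 write a[9]=13 → slow++,fast++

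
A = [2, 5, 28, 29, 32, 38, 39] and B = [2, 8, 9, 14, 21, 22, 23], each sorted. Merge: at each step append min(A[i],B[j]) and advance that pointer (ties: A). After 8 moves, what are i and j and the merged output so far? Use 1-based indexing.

i=1 j=1: A[i]=2<=B[j]=2 take 2, i++
i=2 j=1: A[i]=5>B[j]=2 take 2, j++
i=2 j=2: A[i]=5<=B[j]=8 take 5, i++
i=3 j=2: A[i]=28>B[j]=8 take 8, j++
i=3 j=3: A[i]=28>B[j]=9 take 9, j++
i=3 j=4: A[i]=28>B[j]=14 take 14, j++
i=3 j=5: A[i]=28>B[j]=21 take 21, j++
i=3 j=6: A[i]=28>B[j]=22 take 22, j++

i=3, j=7, merged so far=[2, 2, 5, 8, 9, 14, 21, 22]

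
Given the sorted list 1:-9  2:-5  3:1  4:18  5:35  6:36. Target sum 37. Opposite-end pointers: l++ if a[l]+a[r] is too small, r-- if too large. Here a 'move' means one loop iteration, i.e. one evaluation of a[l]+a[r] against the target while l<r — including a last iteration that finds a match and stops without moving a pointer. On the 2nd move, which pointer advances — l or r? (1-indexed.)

[1,6] -9+36=27 <37 → l++
[2,6] -5+36=31 <37 → l++

l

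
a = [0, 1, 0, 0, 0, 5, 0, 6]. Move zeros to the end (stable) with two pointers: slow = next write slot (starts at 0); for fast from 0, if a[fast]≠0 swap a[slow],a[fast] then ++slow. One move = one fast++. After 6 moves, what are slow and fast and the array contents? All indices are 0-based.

slow=0 fast=0: a[fast]=0, fast++
slow=0 fast=1: a[fast]=1≠0 swap→a[0]=1, slow++,fast++
slow=1 fast=2: a[fast]=0, fast++
slow=1 fast=3: a[fast]=0, fast++
slow=1 fast=4: a[fast]=0, fast++
slow=1 fast=5: a[fast]=5≠0 swap→a[1]=5, slow++,fast++

slow=2, fast=6, a=[1, 5, 0, 0, 0, 0, 0, 6]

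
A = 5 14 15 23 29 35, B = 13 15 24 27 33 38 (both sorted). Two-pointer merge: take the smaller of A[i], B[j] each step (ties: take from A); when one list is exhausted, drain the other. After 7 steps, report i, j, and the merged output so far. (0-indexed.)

[i=0,j=0] A[i]=5<=B[j]=13 take 5 → i++
[i=1,j=0] A[i]=14>B[j]=13 take 13 → j++
[i=1,j=1] A[i]=14<=B[j]=15 take 14 → i++
[i=2,j=1] A[i]=15<=B[j]=15 take 15 → i++
[i=3,j=1] A[i]=23>B[j]=15 take 15 → j++
[i=3,j=2] A[i]=23<=B[j]=24 take 23 → i++
[i=4,j=2] A[i]=29>B[j]=24 take 24 → j++

i=4, j=3, merged so far=[5, 13, 14, 15, 15, 23, 24]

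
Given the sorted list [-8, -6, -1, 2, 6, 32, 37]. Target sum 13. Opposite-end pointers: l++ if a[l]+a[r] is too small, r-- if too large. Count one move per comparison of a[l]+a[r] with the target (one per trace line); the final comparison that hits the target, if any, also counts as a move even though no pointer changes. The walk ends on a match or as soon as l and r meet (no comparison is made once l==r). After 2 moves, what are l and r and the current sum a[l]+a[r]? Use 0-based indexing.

[0,6] -8+37=29 >13 → r--
[0,5] -8+32=24 >13 → r--

l=0, r=4, sum=-2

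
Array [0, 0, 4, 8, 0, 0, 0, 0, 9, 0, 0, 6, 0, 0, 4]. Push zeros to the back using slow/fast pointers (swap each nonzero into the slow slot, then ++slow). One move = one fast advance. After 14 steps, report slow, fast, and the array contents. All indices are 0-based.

(s=0,f=0) a[fast]=0 → fast++
(s=0,f=1) a[fast]=0 → fast++
(s=0,f=2) a[fast]=4≠0 swap→a[0]=4 → slow++,fast++
(s=1,f=3) a[fast]=8≠0 swap→a[1]=8 → slow++,fast++
(s=2,f=4) a[fast]=0 → fast++
(s=2,f=5) a[fast]=0 → fast++
(s=2,f=6) a[fast]=0 → fast++
(s=2,f=7) a[fast]=0 → fast++
(s=2,f=8) a[fast]=9≠0 swap→a[2]=9 → slow++,fast++
(s=3,f=9) a[fast]=0 → fast++
(s=3,f=10) a[fast]=0 → fast++
(s=3,f=11) a[fast]=6≠0 swap→a[3]=6 → slow++,fast++
(s=4,f=12) a[fast]=0 → fast++
(s=4,f=13) a[fast]=0 → fast++

slow=4, fast=14, a=[4, 8, 9, 6, 0, 0, 0, 0, 0, 0, 0, 0, 0, 0, 4]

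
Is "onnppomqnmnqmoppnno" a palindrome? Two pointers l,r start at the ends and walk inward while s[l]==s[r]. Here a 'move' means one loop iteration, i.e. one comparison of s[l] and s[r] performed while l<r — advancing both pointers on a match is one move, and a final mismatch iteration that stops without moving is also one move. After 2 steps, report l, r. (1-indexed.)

l=3, r=17

l=1 r=19: 'o'=='o', l++,r--
l=2 r=18: 'n'=='n', l++,r--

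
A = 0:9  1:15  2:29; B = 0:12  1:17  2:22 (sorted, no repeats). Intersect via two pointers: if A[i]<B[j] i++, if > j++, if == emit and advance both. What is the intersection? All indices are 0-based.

i=0 j=0: 9<12, i++
i=1 j=0: 15>12, j++
i=1 j=1: 15<17, i++
i=2 j=1: 29>17, j++
i=2 j=2: 29>22, j++

intersection = []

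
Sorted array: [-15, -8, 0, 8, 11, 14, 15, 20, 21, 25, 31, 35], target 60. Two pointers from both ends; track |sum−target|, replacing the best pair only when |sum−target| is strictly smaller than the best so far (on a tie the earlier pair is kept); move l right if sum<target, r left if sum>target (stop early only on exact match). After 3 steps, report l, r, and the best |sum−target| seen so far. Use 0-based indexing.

l=0 r=11: -15+35=20 d=40 *, l++
l=1 r=11: -8+35=27 d=33 *, l++
l=2 r=11: 0+35=35 d=25 *, l++

l=3, r=11, best |Δ|=25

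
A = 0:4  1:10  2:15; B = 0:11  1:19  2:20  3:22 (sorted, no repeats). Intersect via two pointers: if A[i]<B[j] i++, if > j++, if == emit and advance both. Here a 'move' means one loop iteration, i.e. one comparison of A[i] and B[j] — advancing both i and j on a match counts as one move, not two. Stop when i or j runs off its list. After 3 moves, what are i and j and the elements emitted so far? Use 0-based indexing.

i=0 j=0: 4<11, i++
i=1 j=0: 10<11, i++
i=2 j=0: 15>11, j++

i=2, j=1, emitted=[]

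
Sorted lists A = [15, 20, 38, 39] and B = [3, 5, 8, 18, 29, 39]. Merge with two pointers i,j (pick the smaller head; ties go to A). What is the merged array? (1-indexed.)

[i=1,j=1] A[i]=15>B[j]=3 take 3 → j++
[i=1,j=2] A[i]=15>B[j]=5 take 5 → j++
[i=1,j=3] A[i]=15>B[j]=8 take 8 → j++
[i=1,j=4] A[i]=15<=B[j]=18 take 15 → i++
[i=2,j=4] A[i]=20>B[j]=18 take 18 → j++
[i=2,j=5] A[i]=20<=B[j]=29 take 20 → i++
[i=3,j=5] A[i]=38>B[j]=29 take 29 → j++
[i=3,j=6] A[i]=38<=B[j]=39 take 38 → i++
[i=4,j=6] A[i]=39<=B[j]=39 take 39 → i++
[i=5,j=6] A done, take B[j]=39 → j++

[3, 5, 8, 15, 18, 20, 29, 38, 39, 39]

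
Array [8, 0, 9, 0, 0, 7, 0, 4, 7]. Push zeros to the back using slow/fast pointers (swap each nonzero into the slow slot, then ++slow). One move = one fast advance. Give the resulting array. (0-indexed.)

slow=0 fast=0: a[fast]=8≠0 swap→a[0]=8, slow++,fast++
slow=1 fast=1: a[fast]=0, fast++
slow=1 fast=2: a[fast]=9≠0 swap→a[1]=9, slow++,fast++
slow=2 fast=3: a[fast]=0, fast++
slow=2 fast=4: a[fast]=0, fast++
slow=2 fast=5: a[fast]=7≠0 swap→a[2]=7, slow++,fast++
slow=3 fast=6: a[fast]=0, fast++
slow=3 fast=7: a[fast]=4≠0 swap→a[3]=4, slow++,fast++
slow=4 fast=8: a[fast]=7≠0 swap→a[4]=7, slow++,fast++

[8, 9, 7, 4, 7, 0, 0, 0, 0]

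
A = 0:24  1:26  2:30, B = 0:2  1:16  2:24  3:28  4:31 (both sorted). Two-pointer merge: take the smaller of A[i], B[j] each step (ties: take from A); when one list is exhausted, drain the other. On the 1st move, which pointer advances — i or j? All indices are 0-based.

i=0 j=0: A[i]=24>B[j]=2 take 2, j++

j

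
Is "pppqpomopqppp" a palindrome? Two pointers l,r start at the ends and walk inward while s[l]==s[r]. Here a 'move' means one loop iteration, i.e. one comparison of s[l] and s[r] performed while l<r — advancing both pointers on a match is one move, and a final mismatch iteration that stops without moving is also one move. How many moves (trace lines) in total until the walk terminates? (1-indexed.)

6 moves

[1,13] 'p'=='p' → l++,r--
[2,12] 'p'=='p' → l++,r--
[3,11] 'p'=='p' → l++,r--
[4,10] 'q'=='q' → l++,r--
[5,9] 'p'=='p' → l++,r--
[6,8] 'o'=='o' → l++,r--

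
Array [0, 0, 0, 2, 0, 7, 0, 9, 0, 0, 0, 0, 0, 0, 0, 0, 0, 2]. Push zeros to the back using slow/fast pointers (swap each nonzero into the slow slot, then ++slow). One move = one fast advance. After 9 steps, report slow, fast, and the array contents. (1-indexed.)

slow=4, fast=10, a=[2, 7, 9, 0, 0, 0, 0, 0, 0, 0, 0, 0, 0, 0, 0, 0, 0, 2]

(s=1,f=1) a[fast]=0 → fast++
(s=1,f=2) a[fast]=0 → fast++
(s=1,f=3) a[fast]=0 → fast++
(s=1,f=4) a[fast]=2≠0 swap→a[1]=2 → slow++,fast++
(s=2,f=5) a[fast]=0 → fast++
(s=2,f=6) a[fast]=7≠0 swap→a[2]=7 → slow++,fast++
(s=3,f=7) a[fast]=0 → fast++
(s=3,f=8) a[fast]=9≠0 swap→a[3]=9 → slow++,fast++
(s=4,f=9) a[fast]=0 → fast++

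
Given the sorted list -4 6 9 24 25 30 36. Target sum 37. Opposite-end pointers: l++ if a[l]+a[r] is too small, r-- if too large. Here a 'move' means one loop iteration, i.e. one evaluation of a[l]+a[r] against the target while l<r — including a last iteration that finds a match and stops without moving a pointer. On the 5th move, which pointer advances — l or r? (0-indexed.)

l

l=0 r=6: -4+36=32 <37, l++
l=1 r=6: 6+36=42 >37, r--
l=1 r=5: 6+30=36 <37, l++
l=2 r=5: 9+30=39 >37, r--
l=2 r=4: 9+25=34 <37, l++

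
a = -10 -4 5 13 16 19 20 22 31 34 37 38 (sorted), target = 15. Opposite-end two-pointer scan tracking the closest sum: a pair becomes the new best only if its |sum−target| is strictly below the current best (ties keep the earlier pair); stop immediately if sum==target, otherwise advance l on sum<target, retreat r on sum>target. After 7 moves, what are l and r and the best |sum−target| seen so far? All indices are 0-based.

l=0 r=11: -10+38=28 d=13 *, r--
l=0 r=10: -10+37=27 d=12 *, r--
l=0 r=9: -10+34=24 d=9 *, r--
l=0 r=8: -10+31=21 d=6 *, r--
l=0 r=7: -10+22=12 d=3 *, l++
l=1 r=7: -4+22=18 d=3, r--
l=1 r=6: -4+20=16 d=1 *, r--

l=1, r=5, best |Δ|=1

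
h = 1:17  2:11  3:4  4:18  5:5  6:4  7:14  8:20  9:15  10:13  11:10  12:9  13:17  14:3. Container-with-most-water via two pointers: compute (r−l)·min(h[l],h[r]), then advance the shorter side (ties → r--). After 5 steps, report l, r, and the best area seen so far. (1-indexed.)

l=1, r=9, best area=204

[1,14] min(17,3)*13=39 best=39 * → r--
[1,13] min(17,17)*12=204 best=204 * → r--
[1,12] min(17,9)*11=99 best=204 → r--
[1,11] min(17,10)*10=100 best=204 → r--
[1,10] min(17,13)*9=117 best=204 → r--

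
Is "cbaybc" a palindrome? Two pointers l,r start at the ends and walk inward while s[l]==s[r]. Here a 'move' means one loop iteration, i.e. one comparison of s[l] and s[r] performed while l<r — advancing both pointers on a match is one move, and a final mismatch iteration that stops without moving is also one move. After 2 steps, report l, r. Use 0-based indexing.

l=2, r=3

l=0 r=5: 'c'=='c', l++,r--
l=1 r=4: 'b'=='b', l++,r--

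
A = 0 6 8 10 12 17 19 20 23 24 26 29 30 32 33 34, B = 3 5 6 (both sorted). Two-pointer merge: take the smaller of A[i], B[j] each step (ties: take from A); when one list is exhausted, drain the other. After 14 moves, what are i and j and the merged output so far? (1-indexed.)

i=12, j=4, merged so far=[0, 3, 5, 6, 6, 8, 10, 12, 17, 19, 20, 23, 24, 26]

[i=1,j=1] A[i]=0<=B[j]=3 take 0 → i++
[i=2,j=1] A[i]=6>B[j]=3 take 3 → j++
[i=2,j=2] A[i]=6>B[j]=5 take 5 → j++
[i=2,j=3] A[i]=6<=B[j]=6 take 6 → i++
[i=3,j=3] A[i]=8>B[j]=6 take 6 → j++
[i=3,j=4] B done, take A[i]=8 → i++
[i=4,j=4] B done, take A[i]=10 → i++
[i=5,j=4] B done, take A[i]=12 → i++
[i=6,j=4] B done, take A[i]=17 → i++
[i=7,j=4] B done, take A[i]=19 → i++
[i=8,j=4] B done, take A[i]=20 → i++
[i=9,j=4] B done, take A[i]=23 → i++
[i=10,j=4] B done, take A[i]=24 → i++
[i=11,j=4] B done, take A[i]=26 → i++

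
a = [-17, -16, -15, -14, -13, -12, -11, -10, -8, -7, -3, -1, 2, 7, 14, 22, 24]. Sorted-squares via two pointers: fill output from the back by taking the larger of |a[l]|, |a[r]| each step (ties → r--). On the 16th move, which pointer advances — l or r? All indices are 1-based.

l=1 r=17: |-17|<=|24| out[17]=576, r--
l=1 r=16: |-17|<=|22| out[16]=484, r--
l=1 r=15: |-17|>|14| out[15]=289, l++
l=2 r=15: |-16|>|14| out[14]=256, l++
l=3 r=15: |-15|>|14| out[13]=225, l++
l=4 r=15: |-14|<=|14| out[12]=196, r--
l=4 r=14: |-14|>|7| out[11]=196, l++
l=5 r=14: |-13|>|7| out[10]=169, l++
l=6 r=14: |-12|>|7| out[9]=144, l++
l=7 r=14: |-11|>|7| out[8]=121, l++
l=8 r=14: |-10|>|7| out[7]=100, l++
l=9 r=14: |-8|>|7| out[6]=64, l++
l=10 r=14: |-7|<=|7| out[5]=49, r--
l=10 r=13: |-7|>|2| out[4]=49, l++
l=11 r=13: |-3|>|2| out[3]=9, l++
l=12 r=13: |-1|<=|2| out[2]=4, r--

r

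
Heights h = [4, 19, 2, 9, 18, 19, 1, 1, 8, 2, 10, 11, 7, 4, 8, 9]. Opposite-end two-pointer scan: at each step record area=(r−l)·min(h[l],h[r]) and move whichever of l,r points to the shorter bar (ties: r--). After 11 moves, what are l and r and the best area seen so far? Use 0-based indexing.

l=1, r=5, best area=126

[0,15] min(4,9)*15=60 best=60 * → l++
[1,15] min(19,9)*14=126 best=126 * → r--
[1,14] min(19,8)*13=104 best=126 → r--
[1,13] min(19,4)*12=48 best=126 → r--
[1,12] min(19,7)*11=77 best=126 → r--
[1,11] min(19,11)*10=110 best=126 → r--
[1,10] min(19,10)*9=90 best=126 → r--
[1,9] min(19,2)*8=16 best=126 → r--
[1,8] min(19,8)*7=56 best=126 → r--
[1,7] min(19,1)*6=6 best=126 → r--
[1,6] min(19,1)*5=5 best=126 → r--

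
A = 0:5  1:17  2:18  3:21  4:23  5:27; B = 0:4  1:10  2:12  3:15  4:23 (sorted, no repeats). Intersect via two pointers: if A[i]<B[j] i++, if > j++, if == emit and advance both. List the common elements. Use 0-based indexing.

i=0 j=0: 5>4, j++
i=0 j=1: 5<10, i++
i=1 j=1: 17>10, j++
i=1 j=2: 17>12, j++
i=1 j=3: 17>15, j++
i=1 j=4: 17<23, i++
i=2 j=4: 18<23, i++
i=3 j=4: 21<23, i++
i=4 j=4: 23==23 emit, i++,j++

intersection = [23]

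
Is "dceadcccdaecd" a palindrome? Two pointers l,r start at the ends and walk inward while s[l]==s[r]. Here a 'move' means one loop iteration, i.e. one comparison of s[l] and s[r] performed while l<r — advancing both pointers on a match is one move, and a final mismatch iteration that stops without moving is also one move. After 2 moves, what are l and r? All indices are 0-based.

[0,12] 'd'=='d' → l++,r--
[1,11] 'c'=='c' → l++,r--

l=2, r=10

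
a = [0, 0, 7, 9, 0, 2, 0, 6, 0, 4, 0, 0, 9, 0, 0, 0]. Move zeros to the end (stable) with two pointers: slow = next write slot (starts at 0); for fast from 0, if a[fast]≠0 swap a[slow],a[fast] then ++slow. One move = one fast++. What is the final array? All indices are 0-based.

[7, 9, 2, 6, 4, 9, 0, 0, 0, 0, 0, 0, 0, 0, 0, 0]

slow=0 fast=0: a[fast]=0, fast++
slow=0 fast=1: a[fast]=0, fast++
slow=0 fast=2: a[fast]=7≠0 swap→a[0]=7, slow++,fast++
slow=1 fast=3: a[fast]=9≠0 swap→a[1]=9, slow++,fast++
slow=2 fast=4: a[fast]=0, fast++
slow=2 fast=5: a[fast]=2≠0 swap→a[2]=2, slow++,fast++
slow=3 fast=6: a[fast]=0, fast++
slow=3 fast=7: a[fast]=6≠0 swap→a[3]=6, slow++,fast++
slow=4 fast=8: a[fast]=0, fast++
slow=4 fast=9: a[fast]=4≠0 swap→a[4]=4, slow++,fast++
slow=5 fast=10: a[fast]=0, fast++
slow=5 fast=11: a[fast]=0, fast++
slow=5 fast=12: a[fast]=9≠0 swap→a[5]=9, slow++,fast++
slow=6 fast=13: a[fast]=0, fast++
slow=6 fast=14: a[fast]=0, fast++
slow=6 fast=15: a[fast]=0, fast++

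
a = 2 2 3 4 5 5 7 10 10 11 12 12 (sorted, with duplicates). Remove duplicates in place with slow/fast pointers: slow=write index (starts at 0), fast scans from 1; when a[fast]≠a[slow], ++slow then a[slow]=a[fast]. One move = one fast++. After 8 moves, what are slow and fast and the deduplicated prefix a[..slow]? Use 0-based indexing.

slow=5, fast=9, prefix=[2, 3, 4, 5, 7, 10]

(s=0,f=1) a[fast]=2=a[slow] dup → fast++
(s=0,f=2) a[fast]=3≠a[slow]=2 write a[1]=3 → slow++,fast++
(s=1,f=3) a[fast]=4≠a[slow]=3 write a[2]=4 → slow++,fast++
(s=2,f=4) a[fast]=5≠a[slow]=4 write a[3]=5 → slow++,fast++
(s=3,f=5) a[fast]=5=a[slow] dup → fast++
(s=3,f=6) a[fast]=7≠a[slow]=5 write a[4]=7 → slow++,fast++
(s=4,f=7) a[fast]=10≠a[slow]=7 write a[5]=10 → slow++,fast++
(s=5,f=8) a[fast]=10=a[slow] dup → fast++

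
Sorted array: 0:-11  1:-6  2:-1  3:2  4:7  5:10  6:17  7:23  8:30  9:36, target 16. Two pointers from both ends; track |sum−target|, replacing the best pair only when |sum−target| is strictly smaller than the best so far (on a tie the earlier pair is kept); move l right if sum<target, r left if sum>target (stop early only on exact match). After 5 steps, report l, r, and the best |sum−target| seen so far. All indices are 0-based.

l=2, r=6, best |Δ|=1

[0,9] -11+36=25 d=9 * → r--
[0,8] -11+30=19 d=3 * → r--
[0,7] -11+23=12 d=4 → l++
[1,7] -6+23=17 d=1 * → r--
[1,6] -6+17=11 d=5 → l++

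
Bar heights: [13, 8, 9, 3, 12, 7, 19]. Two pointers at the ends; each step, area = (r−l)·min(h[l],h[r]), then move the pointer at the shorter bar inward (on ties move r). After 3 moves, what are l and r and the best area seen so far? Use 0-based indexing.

l=3, r=6, best area=78

l=0 r=6: min(13,19)*6=78 best=78 *, l++
l=1 r=6: min(8,19)*5=40 best=78, l++
l=2 r=6: min(9,19)*4=36 best=78, l++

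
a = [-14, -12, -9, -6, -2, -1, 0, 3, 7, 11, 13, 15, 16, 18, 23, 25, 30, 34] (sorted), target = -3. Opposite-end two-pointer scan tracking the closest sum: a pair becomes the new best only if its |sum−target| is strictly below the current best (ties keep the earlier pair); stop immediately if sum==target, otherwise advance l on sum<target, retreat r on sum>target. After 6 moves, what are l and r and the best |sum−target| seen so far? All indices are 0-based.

l=0 r=17: -14+34=20 d=23 *, r--
l=0 r=16: -14+30=16 d=19 *, r--
l=0 r=15: -14+25=11 d=14 *, r--
l=0 r=14: -14+23=9 d=12 *, r--
l=0 r=13: -14+18=4 d=7 *, r--
l=0 r=12: -14+16=2 d=5 *, r--

l=0, r=11, best |Δ|=5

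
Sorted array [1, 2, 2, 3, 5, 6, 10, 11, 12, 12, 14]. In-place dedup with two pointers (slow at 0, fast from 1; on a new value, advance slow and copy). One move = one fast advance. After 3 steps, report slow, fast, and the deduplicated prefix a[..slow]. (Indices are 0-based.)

slow=2, fast=4, prefix=[1, 2, 3]

slow=0 fast=1: a[fast]=2≠a[slow]=1 write a[1]=2, slow++,fast++
slow=1 fast=2: a[fast]=2=a[slow] dup, fast++
slow=1 fast=3: a[fast]=3≠a[slow]=2 write a[2]=3, slow++,fast++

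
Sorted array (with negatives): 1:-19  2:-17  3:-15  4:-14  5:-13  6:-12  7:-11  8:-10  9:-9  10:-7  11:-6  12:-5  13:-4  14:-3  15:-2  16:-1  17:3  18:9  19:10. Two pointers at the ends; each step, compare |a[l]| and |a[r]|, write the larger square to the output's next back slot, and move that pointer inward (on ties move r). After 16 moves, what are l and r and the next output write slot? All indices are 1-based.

l=14, r=16, next write slot=3

l=1 r=19: |-19|>|10| out[19]=361, l++
l=2 r=19: |-17|>|10| out[18]=289, l++
l=3 r=19: |-15|>|10| out[17]=225, l++
l=4 r=19: |-14|>|10| out[16]=196, l++
l=5 r=19: |-13|>|10| out[15]=169, l++
l=6 r=19: |-12|>|10| out[14]=144, l++
l=7 r=19: |-11|>|10| out[13]=121, l++
l=8 r=19: |-10|<=|10| out[12]=100, r--
l=8 r=18: |-10|>|9| out[11]=100, l++
l=9 r=18: |-9|<=|9| out[10]=81, r--
l=9 r=17: |-9|>|3| out[9]=81, l++
l=10 r=17: |-7|>|3| out[8]=49, l++
l=11 r=17: |-6|>|3| out[7]=36, l++
l=12 r=17: |-5|>|3| out[6]=25, l++
l=13 r=17: |-4|>|3| out[5]=16, l++
l=14 r=17: |-3|<=|3| out[4]=9, r--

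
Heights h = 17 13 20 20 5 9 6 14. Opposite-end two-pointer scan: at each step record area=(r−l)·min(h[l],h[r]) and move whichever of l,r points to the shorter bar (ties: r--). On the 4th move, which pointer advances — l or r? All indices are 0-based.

l=0 r=7: min(17,14)*7=98 best=98 *, r--
l=0 r=6: min(17,6)*6=36 best=98, r--
l=0 r=5: min(17,9)*5=45 best=98, r--
l=0 r=4: min(17,5)*4=20 best=98, r--

r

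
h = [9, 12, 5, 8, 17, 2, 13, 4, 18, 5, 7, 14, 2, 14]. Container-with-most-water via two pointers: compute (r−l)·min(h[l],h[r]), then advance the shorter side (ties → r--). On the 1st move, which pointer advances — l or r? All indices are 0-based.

l

l=0 r=13: min(9,14)*13=117 best=117 *, l++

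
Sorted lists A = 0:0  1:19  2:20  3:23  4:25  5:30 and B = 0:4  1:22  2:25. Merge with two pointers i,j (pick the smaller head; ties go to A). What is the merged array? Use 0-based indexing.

[0, 4, 19, 20, 22, 23, 25, 25, 30]

i=0 j=0: A[i]=0<=B[j]=4 take 0, i++
i=1 j=0: A[i]=19>B[j]=4 take 4, j++
i=1 j=1: A[i]=19<=B[j]=22 take 19, i++
i=2 j=1: A[i]=20<=B[j]=22 take 20, i++
i=3 j=1: A[i]=23>B[j]=22 take 22, j++
i=3 j=2: A[i]=23<=B[j]=25 take 23, i++
i=4 j=2: A[i]=25<=B[j]=25 take 25, i++
i=5 j=2: A[i]=30>B[j]=25 take 25, j++
i=5 j=3: B done, take A[i]=30, i++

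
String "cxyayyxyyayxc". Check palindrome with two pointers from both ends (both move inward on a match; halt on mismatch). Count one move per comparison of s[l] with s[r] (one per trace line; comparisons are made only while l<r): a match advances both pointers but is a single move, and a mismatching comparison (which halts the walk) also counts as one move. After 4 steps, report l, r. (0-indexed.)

[0,12] 'c'=='c' → l++,r--
[1,11] 'x'=='x' → l++,r--
[2,10] 'y'=='y' → l++,r--
[3,9] 'a'=='a' → l++,r--

l=4, r=8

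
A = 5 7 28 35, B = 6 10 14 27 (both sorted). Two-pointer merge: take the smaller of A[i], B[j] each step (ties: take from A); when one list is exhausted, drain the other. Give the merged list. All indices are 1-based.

i=1 j=1: A[i]=5<=B[j]=6 take 5, i++
i=2 j=1: A[i]=7>B[j]=6 take 6, j++
i=2 j=2: A[i]=7<=B[j]=10 take 7, i++
i=3 j=2: A[i]=28>B[j]=10 take 10, j++
i=3 j=3: A[i]=28>B[j]=14 take 14, j++
i=3 j=4: A[i]=28>B[j]=27 take 27, j++
i=3 j=5: B done, take A[i]=28, i++
i=4 j=5: B done, take A[i]=35, i++

[5, 6, 7, 10, 14, 27, 28, 35]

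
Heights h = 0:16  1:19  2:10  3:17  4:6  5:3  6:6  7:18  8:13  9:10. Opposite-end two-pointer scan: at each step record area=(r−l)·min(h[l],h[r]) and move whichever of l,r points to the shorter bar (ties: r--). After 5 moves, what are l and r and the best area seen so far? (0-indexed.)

l=0 r=9: min(16,10)*9=90 best=90 *, r--
l=0 r=8: min(16,13)*8=104 best=104 *, r--
l=0 r=7: min(16,18)*7=112 best=112 *, l++
l=1 r=7: min(19,18)*6=108 best=112, r--
l=1 r=6: min(19,6)*5=30 best=112, r--

l=1, r=5, best area=112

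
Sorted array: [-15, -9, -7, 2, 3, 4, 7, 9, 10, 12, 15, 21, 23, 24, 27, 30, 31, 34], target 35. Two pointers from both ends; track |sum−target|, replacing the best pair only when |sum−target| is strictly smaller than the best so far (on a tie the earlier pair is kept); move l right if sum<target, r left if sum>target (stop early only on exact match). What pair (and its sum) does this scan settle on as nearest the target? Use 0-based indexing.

l=0 r=17: -15+34=19 d=16 *, l++
l=1 r=17: -9+34=25 d=10 *, l++
l=2 r=17: -7+34=27 d=8 *, l++
l=3 r=17: 2+34=36 d=1 *, r--
l=3 r=16: 2+31=33 d=2, l++
l=4 r=16: 3+31=34 d=1, l++
l=5 r=16: 4+31=35 d=0 *, stop

pair (4, 31) with sum 35 (|Δ|=0)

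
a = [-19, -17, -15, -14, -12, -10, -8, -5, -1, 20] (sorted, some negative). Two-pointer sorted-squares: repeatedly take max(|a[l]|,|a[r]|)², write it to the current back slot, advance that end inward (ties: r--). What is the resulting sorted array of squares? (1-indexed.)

[1, 25, 64, 100, 144, 196, 225, 289, 361, 400]

l=1 r=10: |-19|<=|20| out[10]=400, r--
l=1 r=9: |-19|>|-1| out[9]=361, l++
l=2 r=9: |-17|>|-1| out[8]=289, l++
l=3 r=9: |-15|>|-1| out[7]=225, l++
l=4 r=9: |-14|>|-1| out[6]=196, l++
l=5 r=9: |-12|>|-1| out[5]=144, l++
l=6 r=9: |-10|>|-1| out[4]=100, l++
l=7 r=9: |-8|>|-1| out[3]=64, l++
l=8 r=9: |-5|>|-1| out[2]=25, l++
l=9 r=9: |-1|<=|-1| out[1]=1, r--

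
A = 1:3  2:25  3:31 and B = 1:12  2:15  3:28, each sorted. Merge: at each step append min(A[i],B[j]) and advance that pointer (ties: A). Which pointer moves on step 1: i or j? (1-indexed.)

i

[i=1,j=1] A[i]=3<=B[j]=12 take 3 → i++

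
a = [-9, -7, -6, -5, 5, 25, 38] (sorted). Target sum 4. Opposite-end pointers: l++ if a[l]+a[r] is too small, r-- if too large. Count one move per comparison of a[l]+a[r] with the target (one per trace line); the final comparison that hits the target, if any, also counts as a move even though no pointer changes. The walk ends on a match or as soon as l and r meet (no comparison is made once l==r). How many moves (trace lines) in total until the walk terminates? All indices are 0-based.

6 moves

[0,6] -9+38=29 >4 → r--
[0,5] -9+25=16 >4 → r--
[0,4] -9+5=-4 <4 → l++
[1,4] -7+5=-2 <4 → l++
[2,4] -6+5=-1 <4 → l++
[3,4] -5+5=0 <4 → l++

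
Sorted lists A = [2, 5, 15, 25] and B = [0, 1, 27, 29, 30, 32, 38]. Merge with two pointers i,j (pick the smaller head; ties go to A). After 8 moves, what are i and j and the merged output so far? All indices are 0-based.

i=0 j=0: A[i]=2>B[j]=0 take 0, j++
i=0 j=1: A[i]=2>B[j]=1 take 1, j++
i=0 j=2: A[i]=2<=B[j]=27 take 2, i++
i=1 j=2: A[i]=5<=B[j]=27 take 5, i++
i=2 j=2: A[i]=15<=B[j]=27 take 15, i++
i=3 j=2: A[i]=25<=B[j]=27 take 25, i++
i=4 j=2: A done, take B[j]=27, j++
i=4 j=3: A done, take B[j]=29, j++

i=4, j=4, merged so far=[0, 1, 2, 5, 15, 25, 27, 29]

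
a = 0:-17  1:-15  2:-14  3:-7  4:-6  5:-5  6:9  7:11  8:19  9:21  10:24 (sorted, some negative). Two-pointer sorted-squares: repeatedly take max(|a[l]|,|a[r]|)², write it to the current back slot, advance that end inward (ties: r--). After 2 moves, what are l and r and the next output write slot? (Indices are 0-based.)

l=0, r=8, next write slot=8

l=0 r=10: |-17|<=|24| out[10]=576, r--
l=0 r=9: |-17|<=|21| out[9]=441, r--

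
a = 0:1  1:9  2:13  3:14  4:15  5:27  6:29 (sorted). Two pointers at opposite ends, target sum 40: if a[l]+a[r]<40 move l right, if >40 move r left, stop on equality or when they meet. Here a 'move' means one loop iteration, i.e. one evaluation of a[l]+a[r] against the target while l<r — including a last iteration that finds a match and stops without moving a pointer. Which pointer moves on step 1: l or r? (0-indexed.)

l

l=0 r=6: 1+29=30 <40, l++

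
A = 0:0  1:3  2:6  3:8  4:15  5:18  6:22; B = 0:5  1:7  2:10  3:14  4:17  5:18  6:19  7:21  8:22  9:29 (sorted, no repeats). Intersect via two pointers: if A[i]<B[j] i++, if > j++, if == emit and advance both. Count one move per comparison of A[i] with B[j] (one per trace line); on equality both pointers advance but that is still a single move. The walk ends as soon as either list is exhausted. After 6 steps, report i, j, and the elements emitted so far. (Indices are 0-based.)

i=4, j=2, emitted=[]

[i=0,j=0] 0<5 → i++
[i=1,j=0] 3<5 → i++
[i=2,j=0] 6>5 → j++
[i=2,j=1] 6<7 → i++
[i=3,j=1] 8>7 → j++
[i=3,j=2] 8<10 → i++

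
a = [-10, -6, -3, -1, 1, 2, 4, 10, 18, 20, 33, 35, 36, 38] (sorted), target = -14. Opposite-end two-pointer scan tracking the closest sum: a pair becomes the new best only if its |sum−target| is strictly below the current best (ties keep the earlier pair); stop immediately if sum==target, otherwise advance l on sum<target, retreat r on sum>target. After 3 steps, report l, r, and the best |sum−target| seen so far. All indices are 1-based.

l=1, r=11, best |Δ|=39

l=1 r=14: -10+38=28 d=42 *, r--
l=1 r=13: -10+36=26 d=40 *, r--
l=1 r=12: -10+35=25 d=39 *, r--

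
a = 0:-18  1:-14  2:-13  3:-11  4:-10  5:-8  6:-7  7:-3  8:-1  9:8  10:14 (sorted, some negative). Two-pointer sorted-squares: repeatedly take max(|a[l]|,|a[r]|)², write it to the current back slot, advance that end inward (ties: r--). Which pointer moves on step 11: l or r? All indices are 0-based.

r

[0,10] |-18|>|14| out[10]=324 → l++
[1,10] |-14|<=|14| out[9]=196 → r--
[1,9] |-14|>|8| out[8]=196 → l++
[2,9] |-13|>|8| out[7]=169 → l++
[3,9] |-11|>|8| out[6]=121 → l++
[4,9] |-10|>|8| out[5]=100 → l++
[5,9] |-8|<=|8| out[4]=64 → r--
[5,8] |-8|>|-1| out[3]=64 → l++
[6,8] |-7|>|-1| out[2]=49 → l++
[7,8] |-3|>|-1| out[1]=9 → l++
[8,8] |-1|<=|-1| out[0]=1 → r--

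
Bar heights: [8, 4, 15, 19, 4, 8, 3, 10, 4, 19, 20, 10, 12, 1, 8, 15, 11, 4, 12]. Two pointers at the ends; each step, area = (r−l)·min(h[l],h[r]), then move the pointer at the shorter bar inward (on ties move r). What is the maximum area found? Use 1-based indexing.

max area = 195

l=1 r=19: min(8,12)*18=144 best=144 *, l++
l=2 r=19: min(4,12)*17=68 best=144, l++
l=3 r=19: min(15,12)*16=192 best=192 *, r--
l=3 r=18: min(15,4)*15=60 best=192, r--
l=3 r=17: min(15,11)*14=154 best=192, r--
l=3 r=16: min(15,15)*13=195 best=195 *, r--
l=3 r=15: min(15,8)*12=96 best=195, r--
l=3 r=14: min(15,1)*11=11 best=195, r--
l=3 r=13: min(15,12)*10=120 best=195, r--
l=3 r=12: min(15,10)*9=90 best=195, r--
l=3 r=11: min(15,20)*8=120 best=195, l++
l=4 r=11: min(19,20)*7=133 best=195, l++
l=5 r=11: min(4,20)*6=24 best=195, l++
l=6 r=11: min(8,20)*5=40 best=195, l++
l=7 r=11: min(3,20)*4=12 best=195, l++
l=8 r=11: min(10,20)*3=30 best=195, l++
l=9 r=11: min(4,20)*2=8 best=195, l++
l=10 r=11: min(19,20)*1=19 best=195, l++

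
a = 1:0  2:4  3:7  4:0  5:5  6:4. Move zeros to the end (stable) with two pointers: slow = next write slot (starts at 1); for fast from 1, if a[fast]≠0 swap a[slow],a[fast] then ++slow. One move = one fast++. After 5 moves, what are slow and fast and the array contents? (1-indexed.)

slow=4, fast=6, a=[4, 7, 5, 0, 0, 4]

(s=1,f=1) a[fast]=0 → fast++
(s=1,f=2) a[fast]=4≠0 swap→a[1]=4 → slow++,fast++
(s=2,f=3) a[fast]=7≠0 swap→a[2]=7 → slow++,fast++
(s=3,f=4) a[fast]=0 → fast++
(s=3,f=5) a[fast]=5≠0 swap→a[3]=5 → slow++,fast++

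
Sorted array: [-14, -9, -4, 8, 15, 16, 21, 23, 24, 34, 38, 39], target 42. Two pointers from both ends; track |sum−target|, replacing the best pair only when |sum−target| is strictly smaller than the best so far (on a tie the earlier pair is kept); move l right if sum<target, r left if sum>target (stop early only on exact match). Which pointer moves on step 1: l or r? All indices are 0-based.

l

[0,11] -14+39=25 d=17 * → l++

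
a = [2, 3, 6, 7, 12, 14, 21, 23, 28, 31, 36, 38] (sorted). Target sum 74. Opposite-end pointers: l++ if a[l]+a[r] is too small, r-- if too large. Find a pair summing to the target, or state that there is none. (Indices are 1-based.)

(36, 38)

[1,12] 2+38=40 <74 → l++
[2,12] 3+38=41 <74 → l++
[3,12] 6+38=44 <74 → l++
[4,12] 7+38=45 <74 → l++
[5,12] 12+38=50 <74 → l++
[6,12] 14+38=52 <74 → l++
[7,12] 21+38=59 <74 → l++
[8,12] 23+38=61 <74 → l++
[9,12] 28+38=66 <74 → l++
[10,12] 31+38=69 <74 → l++
[11,12] 36+38=74 → found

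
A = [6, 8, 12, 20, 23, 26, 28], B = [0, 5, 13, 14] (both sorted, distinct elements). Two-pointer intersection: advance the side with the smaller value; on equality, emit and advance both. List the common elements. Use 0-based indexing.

[i=0,j=0] 6>0 → j++
[i=0,j=1] 6>5 → j++
[i=0,j=2] 6<13 → i++
[i=1,j=2] 8<13 → i++
[i=2,j=2] 12<13 → i++
[i=3,j=2] 20>13 → j++
[i=3,j=3] 20>14 → j++

intersection = []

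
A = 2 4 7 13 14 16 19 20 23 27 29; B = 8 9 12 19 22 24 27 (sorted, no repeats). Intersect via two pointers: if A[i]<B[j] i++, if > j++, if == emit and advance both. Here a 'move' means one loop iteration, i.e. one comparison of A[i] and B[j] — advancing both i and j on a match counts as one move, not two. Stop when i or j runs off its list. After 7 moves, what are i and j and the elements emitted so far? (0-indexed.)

i=4, j=3, emitted=[]

i=0 j=0: 2<8, i++
i=1 j=0: 4<8, i++
i=2 j=0: 7<8, i++
i=3 j=0: 13>8, j++
i=3 j=1: 13>9, j++
i=3 j=2: 13>12, j++
i=3 j=3: 13<19, i++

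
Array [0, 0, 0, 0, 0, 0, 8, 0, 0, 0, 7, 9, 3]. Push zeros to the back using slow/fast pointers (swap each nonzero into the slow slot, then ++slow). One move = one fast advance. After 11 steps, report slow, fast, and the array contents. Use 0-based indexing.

slow=2, fast=11, a=[8, 7, 0, 0, 0, 0, 0, 0, 0, 0, 0, 9, 3]

(s=0,f=0) a[fast]=0 → fast++
(s=0,f=1) a[fast]=0 → fast++
(s=0,f=2) a[fast]=0 → fast++
(s=0,f=3) a[fast]=0 → fast++
(s=0,f=4) a[fast]=0 → fast++
(s=0,f=5) a[fast]=0 → fast++
(s=0,f=6) a[fast]=8≠0 swap→a[0]=8 → slow++,fast++
(s=1,f=7) a[fast]=0 → fast++
(s=1,f=8) a[fast]=0 → fast++
(s=1,f=9) a[fast]=0 → fast++
(s=1,f=10) a[fast]=7≠0 swap→a[1]=7 → slow++,fast++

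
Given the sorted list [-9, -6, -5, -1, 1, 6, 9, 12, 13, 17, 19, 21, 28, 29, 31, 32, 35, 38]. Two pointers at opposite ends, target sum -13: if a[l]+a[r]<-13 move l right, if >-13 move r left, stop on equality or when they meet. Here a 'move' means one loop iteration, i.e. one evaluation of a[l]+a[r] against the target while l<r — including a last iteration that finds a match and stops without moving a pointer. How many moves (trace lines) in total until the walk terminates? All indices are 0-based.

l=0 r=17: -9+38=29 >-13, r--
l=0 r=16: -9+35=26 >-13, r--
l=0 r=15: -9+32=23 >-13, r--
l=0 r=14: -9+31=22 >-13, r--
l=0 r=13: -9+29=20 >-13, r--
l=0 r=12: -9+28=19 >-13, r--
l=0 r=11: -9+21=12 >-13, r--
l=0 r=10: -9+19=10 >-13, r--
l=0 r=9: -9+17=8 >-13, r--
l=0 r=8: -9+13=4 >-13, r--
l=0 r=7: -9+12=3 >-13, r--
l=0 r=6: -9+9=0 >-13, r--
l=0 r=5: -9+6=-3 >-13, r--
l=0 r=4: -9+1=-8 >-13, r--
l=0 r=3: -9+-1=-10 >-13, r--
l=0 r=2: -9+-5=-14 <-13, l++
l=1 r=2: -6+-5=-11 >-13, r--

17 moves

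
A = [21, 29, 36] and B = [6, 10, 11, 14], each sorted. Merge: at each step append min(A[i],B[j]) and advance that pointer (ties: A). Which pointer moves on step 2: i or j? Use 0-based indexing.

j

i=0 j=0: A[i]=21>B[j]=6 take 6, j++
i=0 j=1: A[i]=21>B[j]=10 take 10, j++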